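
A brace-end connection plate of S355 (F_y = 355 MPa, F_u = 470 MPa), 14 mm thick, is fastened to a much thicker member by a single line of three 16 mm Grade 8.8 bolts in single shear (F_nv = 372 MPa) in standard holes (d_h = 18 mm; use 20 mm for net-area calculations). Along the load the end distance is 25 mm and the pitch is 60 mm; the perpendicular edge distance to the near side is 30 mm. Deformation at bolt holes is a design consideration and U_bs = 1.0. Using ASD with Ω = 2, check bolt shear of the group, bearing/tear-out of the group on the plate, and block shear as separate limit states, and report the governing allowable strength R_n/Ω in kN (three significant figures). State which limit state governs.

Bolt shear: A_b = π·16²/4 = 201.1 mm²; R_n = 372 × 201.1 × 3 × 1 / 1000 = 224.4 kN → 224.4 / 2 = 112 kN.
Bearing: edge l_c = 16, r_n = 126.3 kN; interior l_c = 42, r_n = 252.7 kN; R_n = 126.3 + 2·252.7 = 631.7 kN → 316 kN.
Block shear: A_gv = 2030, A_nv = 1330, A_nt = 280 mm²; R_n = min(0.6F_uA_nv, 0.6F_yA_gv) + U_bs·F_u·A_nt = 506.7 kN → 253 kN.
Bolt shear governs: 112 kN.

112 kN (bolt shear governs)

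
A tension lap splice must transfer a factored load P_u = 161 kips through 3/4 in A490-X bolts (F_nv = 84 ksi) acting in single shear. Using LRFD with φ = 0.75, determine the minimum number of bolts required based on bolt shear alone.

A_b = π·0.75²/4 = 0.4418 in².
Per-bolt design strength φR_n = 0.75 × 84 × 0.4418 × 1 = 27.83 kips.
n ≥ 161 / 27.83 = 5.785 → use 6 bolts.

6 bolts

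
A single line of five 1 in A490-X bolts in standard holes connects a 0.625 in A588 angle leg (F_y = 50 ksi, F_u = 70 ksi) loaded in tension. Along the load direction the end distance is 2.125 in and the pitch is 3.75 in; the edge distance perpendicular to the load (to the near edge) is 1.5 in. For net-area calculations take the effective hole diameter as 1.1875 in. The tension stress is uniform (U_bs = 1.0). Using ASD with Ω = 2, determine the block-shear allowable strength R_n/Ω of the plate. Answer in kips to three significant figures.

Shear plane L_v = 2.125 + 4·3.75 = 17.12 in; A_gv = 17.12 × 0.625 = 10.7 in².
A_nv = (17.12 − 4.5·1.1875) × 0.625 = 7.363 in².
A_nt = (1.5 − 0.5·1.1875) × 0.625 = 0.5664 in².
0.6 F_u A_nv = 309.3 kips; 0.6 F_y A_gv = 321.1 kips → shear rupture governs the shear term.
R_n = 309.3 + 1.0 × 70 × 0.5664 = 348.9 kips.
Allowable strength R_n/Ω = 348.9 / 2 = 174 kips.

174 kips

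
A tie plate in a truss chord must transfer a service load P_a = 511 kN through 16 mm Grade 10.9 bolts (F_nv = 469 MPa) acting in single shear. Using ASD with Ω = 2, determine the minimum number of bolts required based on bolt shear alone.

11 bolts

A_b = π·16²/4 = 201.1 mm².
Per-bolt allowable strength R_n/Ω = 469 × 201.1 × 1 / 1000 / 2 = 47.15 kN.
n ≥ 511 / 47.15 = 10.84 → use 11 bolts.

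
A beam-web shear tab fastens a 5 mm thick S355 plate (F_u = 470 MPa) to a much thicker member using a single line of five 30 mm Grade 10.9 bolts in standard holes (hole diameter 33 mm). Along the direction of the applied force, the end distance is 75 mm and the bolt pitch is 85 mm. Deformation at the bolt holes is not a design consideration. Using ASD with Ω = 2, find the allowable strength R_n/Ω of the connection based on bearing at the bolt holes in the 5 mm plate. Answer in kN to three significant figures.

470 kN

Per bolt r_n = 1.5 l_c t F_u ≤ 3.0 d t F_u; upper limit = 3.0 × 30 × 5 × 470 / 1000 = 211.5 kN.
Edge bolt: l_c = 75 − 33/2 = 58.5 mm → 1.5 × 58.5 × 5 × 470 / 1000 = 206.2 → r_n = 206.2 kN.
Interior bolts: l_c = 85 − 33 = 52 mm → 1.5 × 52 × 5 × 470 / 1000 = 183.3 → r_n = 183.3 kN.
R_n = 1 × 206.2 + 4 × 183.3 = 939.4 kN.
Allowable strength R_n/Ω = 939.4 / 2 = 470 kN.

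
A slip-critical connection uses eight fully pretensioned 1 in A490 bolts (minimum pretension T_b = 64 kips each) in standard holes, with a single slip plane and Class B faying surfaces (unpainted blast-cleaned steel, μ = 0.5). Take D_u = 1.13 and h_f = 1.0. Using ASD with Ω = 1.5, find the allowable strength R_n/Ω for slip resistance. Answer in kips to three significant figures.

R_n = μ · D_u · h_f · T_b · n_s · n_b = 0.5 × 1.13 × 1.0 × 64 × 1 × 8 = 289.3 kips.
Allowable strength R_n/Ω = 289.3 / 1.5 = 193 kips.

193 kips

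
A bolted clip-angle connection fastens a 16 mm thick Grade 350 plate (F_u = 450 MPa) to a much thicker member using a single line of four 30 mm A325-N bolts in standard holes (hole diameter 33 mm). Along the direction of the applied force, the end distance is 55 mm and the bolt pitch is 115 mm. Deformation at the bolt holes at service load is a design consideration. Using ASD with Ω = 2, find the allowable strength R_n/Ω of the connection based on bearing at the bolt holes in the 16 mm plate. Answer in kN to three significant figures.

944 kN

Per bolt r_n = 1.2 l_c t F_u ≤ 2.4 d t F_u; upper limit = 2.4 × 30 × 16 × 450 / 1000 = 518.4 kN.
Edge bolt: l_c = 55 − 33/2 = 38.5 mm → 1.2 × 38.5 × 16 × 450 / 1000 = 332.6 → r_n = 332.6 kN.
Interior bolts: l_c = 115 − 33 = 82 mm → 1.2 × 82 × 16 × 450 / 1000 = 708.5 → r_n = 518.4 kN.
R_n = 1 × 332.6 + 3 × 518.4 = 1888 kN.
Allowable strength R_n/Ω = 1888 / 2 = 944 kN.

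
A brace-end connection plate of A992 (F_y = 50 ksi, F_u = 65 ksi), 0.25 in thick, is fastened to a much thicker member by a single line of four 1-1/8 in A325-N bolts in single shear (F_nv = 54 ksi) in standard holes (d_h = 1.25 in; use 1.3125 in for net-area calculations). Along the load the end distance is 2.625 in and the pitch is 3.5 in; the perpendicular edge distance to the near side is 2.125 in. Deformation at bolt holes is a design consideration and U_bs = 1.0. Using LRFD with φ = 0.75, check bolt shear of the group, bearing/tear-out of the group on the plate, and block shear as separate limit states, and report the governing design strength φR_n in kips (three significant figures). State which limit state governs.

80.3 kips (block shear governs)

Bolt shear: A_b = π·1.125²/4 = 0.994 in²; R_n = 54 × 0.994 × 4 × 1 = 214.7 kips → 0.75 × 214.7 = 161 kips.
Bearing: edge l_c = 2, r_n = 39 kips; interior l_c = 2.25, r_n = 43.87 kips; R_n = 39 + 3·43.87 = 170.6 kips → 128 kips.
Block shear: A_gv = 3.281, A_nv = 2.133, A_nt = 0.3672 in²; R_n = min(0.6F_uA_nv, 0.6F_yA_gv) + U_bs·F_u·A_nt = 107 kips → 80.3 kips.
Block shear governs: 80.3 kips.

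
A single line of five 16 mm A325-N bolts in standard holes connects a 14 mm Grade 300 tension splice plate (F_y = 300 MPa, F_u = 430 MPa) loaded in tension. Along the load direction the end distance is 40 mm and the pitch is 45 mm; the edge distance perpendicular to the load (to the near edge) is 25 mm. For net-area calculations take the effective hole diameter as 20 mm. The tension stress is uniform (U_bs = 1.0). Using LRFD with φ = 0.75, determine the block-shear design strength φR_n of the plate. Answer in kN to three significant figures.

Shear plane L_v = 40 + 4·45 = 220 mm; A_gv = 220 × 14 = 3080 mm².
A_nv = (220 − 4.5·20) × 14 = 1820 mm².
A_nt = (25 − 0.5·20) × 14 = 210 mm².
0.6 F_u A_nv = 469.6 kN; 0.6 F_y A_gv = 554.4 kN → shear rupture governs the shear term.
R_n = 469.6 + 1.0 × 430 × 210 / 1000 = 559.9 kN.
Design strength φR_n = 0.75 × 559.9 = 420 kN.

420 kN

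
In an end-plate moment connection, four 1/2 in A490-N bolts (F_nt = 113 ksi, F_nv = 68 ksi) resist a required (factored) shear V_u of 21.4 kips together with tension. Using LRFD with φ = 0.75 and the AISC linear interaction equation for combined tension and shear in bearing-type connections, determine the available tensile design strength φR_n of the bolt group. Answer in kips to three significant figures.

A_b = π·0.5²/4 = 0.1963 in²; f_rv = 21.4 / (4 × 0.1963) = 27.25 ksi.
F'_nt = 1.3 F_nt − (F_nt / φF_nv) f_rv = 1.3·113 − (113/(0.75·68))·27.25 = 86.53 ksi, capped at F_nt → F'_nt = 86.53 ksi.
R_n = F'_nt · A_b · n = 86.53 × 0.1963 × 4 = 67.96 kips.
Design strength φR_n = 0.75 × 67.96 = 51 kips.

51 kips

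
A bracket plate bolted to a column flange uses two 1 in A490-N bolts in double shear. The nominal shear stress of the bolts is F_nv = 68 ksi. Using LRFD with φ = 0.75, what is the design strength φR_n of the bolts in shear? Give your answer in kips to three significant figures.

160 kips

A_b = π × 1² / 4 = 0.7854 in².
R_n = F_nv · A_b · n · n_s = 68 × 0.7854 × 2 × 2 = 213.6 kips.
Design strength φR_n = 0.75 × 213.6 = 160 kips.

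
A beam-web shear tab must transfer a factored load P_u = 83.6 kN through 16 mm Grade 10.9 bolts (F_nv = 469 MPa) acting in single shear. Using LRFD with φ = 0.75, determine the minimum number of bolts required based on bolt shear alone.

2 bolts

A_b = π·16²/4 = 201.1 mm².
Per-bolt design strength φR_n = 0.75 × 469 × 201.1 × 1 / 1000 = 70.72 kN.
n ≥ 83.6 / 70.72 = 1.182 → use 2 bolts.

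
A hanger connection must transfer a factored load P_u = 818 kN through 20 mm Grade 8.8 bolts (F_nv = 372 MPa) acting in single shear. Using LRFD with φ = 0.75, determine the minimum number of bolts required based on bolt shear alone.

10 bolts

A_b = π·20²/4 = 314.2 mm².
Per-bolt design strength φR_n = 0.75 × 372 × 314.2 × 1 / 1000 = 87.65 kN.
n ≥ 818 / 87.65 = 9.333 → use 10 bolts.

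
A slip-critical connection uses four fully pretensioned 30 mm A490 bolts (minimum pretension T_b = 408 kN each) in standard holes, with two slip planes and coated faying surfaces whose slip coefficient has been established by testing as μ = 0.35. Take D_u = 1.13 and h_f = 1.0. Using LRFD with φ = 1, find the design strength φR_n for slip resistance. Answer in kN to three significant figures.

1290 kN

R_n = μ · D_u · h_f · T_b · n_s · n_b = 0.35 × 1.13 × 1.0 × 408 × 2 × 4 = 1291 kN.
Design strength φR_n = 1 × 1291 = 1290 kN.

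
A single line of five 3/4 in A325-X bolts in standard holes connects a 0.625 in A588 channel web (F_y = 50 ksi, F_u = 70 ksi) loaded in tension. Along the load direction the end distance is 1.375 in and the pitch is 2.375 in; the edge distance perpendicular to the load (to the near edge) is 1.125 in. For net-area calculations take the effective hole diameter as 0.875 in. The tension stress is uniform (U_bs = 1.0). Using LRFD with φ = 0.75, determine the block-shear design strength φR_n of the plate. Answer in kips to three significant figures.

Shear plane L_v = 1.375 + 4·2.375 = 10.88 in; A_gv = 10.88 × 0.625 = 6.797 in².
A_nv = (10.88 − 4.5·0.875) × 0.625 = 4.336 in².
A_nt = (1.125 − 0.5·0.875) × 0.625 = 0.4297 in².
0.6 F_u A_nv = 182.1 kips; 0.6 F_y A_gv = 203.9 kips → shear rupture governs the shear term.
R_n = 182.1 + 1.0 × 70 × 0.4297 = 212.2 kips.
Design strength φR_n = 0.75 × 212.2 = 159 kips.

159 kips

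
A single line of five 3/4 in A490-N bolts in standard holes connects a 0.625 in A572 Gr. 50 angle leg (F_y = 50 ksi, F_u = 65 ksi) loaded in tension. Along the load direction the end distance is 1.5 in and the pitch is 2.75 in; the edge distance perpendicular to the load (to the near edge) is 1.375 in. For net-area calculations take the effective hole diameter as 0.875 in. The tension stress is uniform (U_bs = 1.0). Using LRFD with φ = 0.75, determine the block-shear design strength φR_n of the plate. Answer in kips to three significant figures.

Shear plane L_v = 1.5 + 4·2.75 = 12.5 in; A_gv = 12.5 × 0.625 = 7.812 in².
A_nv = (12.5 − 4.5·0.875) × 0.625 = 5.352 in².
A_nt = (1.375 − 0.5·0.875) × 0.625 = 0.5859 in².
0.6 F_u A_nv = 208.7 kips; 0.6 F_y A_gv = 234.4 kips → shear rupture governs the shear term.
R_n = 208.7 + 1.0 × 65 × 0.5859 = 246.8 kips.
Design strength φR_n = 0.75 × 246.8 = 185 kips.

185 kips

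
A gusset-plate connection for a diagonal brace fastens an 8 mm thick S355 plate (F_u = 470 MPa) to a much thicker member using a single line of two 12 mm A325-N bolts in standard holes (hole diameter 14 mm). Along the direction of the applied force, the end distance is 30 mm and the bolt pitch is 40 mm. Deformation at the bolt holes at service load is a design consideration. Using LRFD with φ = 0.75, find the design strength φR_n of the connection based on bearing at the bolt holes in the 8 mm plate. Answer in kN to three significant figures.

159 kN

Per bolt r_n = 1.2 l_c t F_u ≤ 2.4 d t F_u; upper limit = 2.4 × 12 × 8 × 470 / 1000 = 108.3 kN.
Edge bolt: l_c = 30 − 14/2 = 23 mm → 1.2 × 23 × 8 × 470 / 1000 = 103.8 → r_n = 103.8 kN.
Interior bolts: l_c = 40 − 14 = 26 mm → 1.2 × 26 × 8 × 470 / 1000 = 117.3 → r_n = 108.3 kN.
R_n = 1 × 103.8 + 1 × 108.3 = 212.1 kN.
Design strength φR_n = 0.75 × 212.1 = 159 kN.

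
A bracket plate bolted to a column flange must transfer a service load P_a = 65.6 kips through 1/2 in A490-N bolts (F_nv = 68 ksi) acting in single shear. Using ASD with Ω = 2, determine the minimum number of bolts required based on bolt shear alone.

10 bolts

A_b = π·0.5²/4 = 0.1963 in².
Per-bolt allowable strength R_n/Ω = 68 × 0.1963 × 1 / 2 = 6.676 kips.
n ≥ 65.6 / 6.676 = 9.826 → use 10 bolts.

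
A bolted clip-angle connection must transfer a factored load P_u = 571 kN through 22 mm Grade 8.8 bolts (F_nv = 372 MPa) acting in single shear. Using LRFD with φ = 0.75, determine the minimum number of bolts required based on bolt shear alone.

6 bolts

A_b = π·22²/4 = 380.1 mm².
Per-bolt design strength φR_n = 0.75 × 372 × 380.1 × 1 / 1000 = 106.1 kN.
n ≥ 571 / 106.1 = 5.384 → use 6 bolts.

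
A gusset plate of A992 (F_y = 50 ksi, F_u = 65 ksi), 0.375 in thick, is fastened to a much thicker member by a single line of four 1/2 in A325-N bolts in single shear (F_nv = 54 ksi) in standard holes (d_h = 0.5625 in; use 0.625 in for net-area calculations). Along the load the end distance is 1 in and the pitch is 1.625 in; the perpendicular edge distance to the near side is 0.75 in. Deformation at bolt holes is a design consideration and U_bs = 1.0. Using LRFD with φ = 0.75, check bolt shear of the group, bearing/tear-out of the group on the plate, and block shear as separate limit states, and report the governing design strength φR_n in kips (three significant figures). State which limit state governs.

Bolt shear: A_b = π·0.5²/4 = 0.1963 in²; R_n = 54 × 0.1963 × 4 × 1 = 42.41 kips → 0.75 × 42.41 = 31.8 kips.
Bearing: edge l_c = 0.7188, r_n = 21.02 kips; interior l_c = 1.062, r_n = 29.25 kips; R_n = 21.02 + 3·29.25 = 108.8 kips → 81.6 kips.
Block shear: A_gv = 2.203, A_nv = 1.383, A_nt = 0.1641 in²; R_n = min(0.6F_uA_nv, 0.6F_yA_gv) + U_bs·F_u·A_nt = 64.59 kips → 48.4 kips.
Bolt shear governs: 31.8 kips.

31.8 kips (bolt shear governs)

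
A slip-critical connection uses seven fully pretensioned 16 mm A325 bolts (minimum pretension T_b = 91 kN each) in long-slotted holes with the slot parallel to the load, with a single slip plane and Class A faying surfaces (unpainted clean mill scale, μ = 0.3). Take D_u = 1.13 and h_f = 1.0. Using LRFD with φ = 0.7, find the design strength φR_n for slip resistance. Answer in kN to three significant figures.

R_n = μ · D_u · h_f · T_b · n_s · n_b = 0.3 × 1.13 × 1.0 × 91 × 1 × 7 = 215.9 kN.
Design strength φR_n = 0.7 × 215.9 = 151 kN.

151 kN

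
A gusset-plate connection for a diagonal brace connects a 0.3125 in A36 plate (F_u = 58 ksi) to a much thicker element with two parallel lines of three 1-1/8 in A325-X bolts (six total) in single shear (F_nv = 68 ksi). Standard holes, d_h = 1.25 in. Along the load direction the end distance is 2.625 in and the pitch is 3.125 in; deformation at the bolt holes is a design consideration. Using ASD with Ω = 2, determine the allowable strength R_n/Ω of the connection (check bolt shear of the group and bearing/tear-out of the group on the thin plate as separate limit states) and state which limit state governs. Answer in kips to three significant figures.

125 kips (bearing governs)

Bolt shear: A_b = π·1.125²/4 = 0.994 in²; R_n = 68 × 0.994 × 6 × 1 = 405.6 kips → 405.6 / 2 = 203 kips.
Bearing (1.2 l_c t F_u ≤ 2.4 d t F_u): upper limit = 2.4·1.125·0.3125·58 = 48.94 kips.
  Edge l_c = 2.625 − 1.25/2 = 2 → r_n = 43.5 kips; interior l_c = 3.125 − 1.25 = 1.875 → r_n = 40.78 kips.
  R_n,bearing = 2·43.5 + 4·40.78 = 250.1 kips → 250.1 / 2 = 125 kips.
Bearing governs: 125 kips.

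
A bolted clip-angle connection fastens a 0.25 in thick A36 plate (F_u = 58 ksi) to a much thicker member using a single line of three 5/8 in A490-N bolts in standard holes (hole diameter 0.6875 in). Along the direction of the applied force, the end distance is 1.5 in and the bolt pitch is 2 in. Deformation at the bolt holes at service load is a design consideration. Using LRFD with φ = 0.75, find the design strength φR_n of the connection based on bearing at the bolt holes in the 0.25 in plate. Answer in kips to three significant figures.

Per bolt r_n = 1.2 l_c t F_u ≤ 2.4 d t F_u; upper limit = 2.4 × 0.625 × 0.25 × 58 = 21.75 kips.
Edge bolt: l_c = 1.5 − 0.6875/2 = 1.156 in → 1.2 × 1.156 × 0.25 × 58 = 20.12 → r_n = 20.12 kips.
Interior bolts: l_c = 2 − 0.6875 = 1.312 in → 1.2 × 1.312 × 0.25 × 58 = 22.84 → r_n = 21.75 kips.
R_n = 1 × 20.12 + 2 × 21.75 = 63.62 kips.
Design strength φR_n = 0.75 × 63.62 = 47.7 kips.

47.7 kips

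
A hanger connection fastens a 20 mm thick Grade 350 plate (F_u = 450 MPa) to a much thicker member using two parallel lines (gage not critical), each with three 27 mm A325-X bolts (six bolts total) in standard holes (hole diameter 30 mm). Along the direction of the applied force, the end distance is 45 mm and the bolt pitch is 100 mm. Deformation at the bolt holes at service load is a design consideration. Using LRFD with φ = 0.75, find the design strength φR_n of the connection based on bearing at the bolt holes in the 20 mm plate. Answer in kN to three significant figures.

2240 kN

Per bolt r_n = 1.2 l_c t F_u ≤ 2.4 d t F_u; upper limit = 2.4 × 27 × 20 × 450 / 1000 = 583.2 kN.
Edge bolt: l_c = 45 − 30/2 = 30 mm → 1.2 × 30 × 20 × 450 / 1000 = 324 → r_n = 324 kN.
Interior bolts: l_c = 100 − 30 = 70 mm → 1.2 × 70 × 20 × 450 / 1000 = 756 → r_n = 583.2 kN.
R_n = 2 × 324 + 4 × 583.2 = 2981 kN.
Design strength φR_n = 0.75 × 2981 = 2240 kN.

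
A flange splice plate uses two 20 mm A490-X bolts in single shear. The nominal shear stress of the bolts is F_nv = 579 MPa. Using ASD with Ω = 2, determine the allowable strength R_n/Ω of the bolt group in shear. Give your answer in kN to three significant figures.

182 kN

A_b = π × 20² / 4 = 314.2 mm².
R_n = F_nv · A_b · n · n_s = 579 × 314.2 × 2 × 1 / 1000 = 363.8 kN.
Allowable strength R_n/Ω = 363.8 / 2 = 182 kN.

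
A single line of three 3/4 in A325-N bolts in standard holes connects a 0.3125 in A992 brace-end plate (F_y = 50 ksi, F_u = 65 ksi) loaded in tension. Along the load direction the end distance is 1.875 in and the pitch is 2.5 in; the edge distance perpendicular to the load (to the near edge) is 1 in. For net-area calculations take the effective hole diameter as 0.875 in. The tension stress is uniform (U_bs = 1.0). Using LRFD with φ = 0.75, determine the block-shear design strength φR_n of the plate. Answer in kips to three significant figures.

Shear plane L_v = 1.875 + 2·2.5 = 6.875 in; A_gv = 6.875 × 0.3125 = 2.148 in².
A_nv = (6.875 − 2.5·0.875) × 0.3125 = 1.465 in².
A_nt = (1 − 0.5·0.875) × 0.3125 = 0.1758 in².
0.6 F_u A_nv = 57.13 kips; 0.6 F_y A_gv = 64.45 kips → shear rupture governs the shear term.
R_n = 57.13 + 1.0 × 65 × 0.1758 = 68.55 kips.
Design strength φR_n = 0.75 × 68.55 = 51.4 kips.

51.4 kips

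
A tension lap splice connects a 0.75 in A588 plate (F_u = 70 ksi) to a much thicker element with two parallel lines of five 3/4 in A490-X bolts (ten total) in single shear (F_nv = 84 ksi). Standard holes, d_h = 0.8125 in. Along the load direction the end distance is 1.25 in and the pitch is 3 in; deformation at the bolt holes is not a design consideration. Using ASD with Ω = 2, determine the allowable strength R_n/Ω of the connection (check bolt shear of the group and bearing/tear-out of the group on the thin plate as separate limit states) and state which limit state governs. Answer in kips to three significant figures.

186 kips (bolt shear governs)

Bolt shear: A_b = π·0.75²/4 = 0.4418 in²; R_n = 84 × 0.4418 × 10 × 1 = 371.1 kips → 371.1 / 2 = 186 kips.
Bearing (1.5 l_c t F_u ≤ 3.0 d t F_u): upper limit = 3.0·0.75·0.75·70 = 118.1 kips.
  Edge l_c = 1.25 − 0.8125/2 = 0.8438 → r_n = 66.45 kips; interior l_c = 3 − 0.8125 = 2.188 → r_n = 118.1 kips.
  R_n,bearing = 2·66.45 + 8·118.1 = 1078 kips → 1078 / 2 = 539 kips.
Bolt shear governs: 186 kips.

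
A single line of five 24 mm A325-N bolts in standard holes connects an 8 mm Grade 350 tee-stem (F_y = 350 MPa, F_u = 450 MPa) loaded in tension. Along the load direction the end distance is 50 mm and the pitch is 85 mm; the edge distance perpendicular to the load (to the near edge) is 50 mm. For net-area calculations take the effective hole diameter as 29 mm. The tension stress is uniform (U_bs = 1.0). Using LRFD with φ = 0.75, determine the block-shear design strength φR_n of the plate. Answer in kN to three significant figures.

Shear plane L_v = 50 + 4·85 = 390 mm; A_gv = 390 × 8 = 3120 mm².
A_nv = (390 − 4.5·29) × 8 = 2076 mm².
A_nt = (50 − 0.5·29) × 8 = 284 mm².
0.6 F_u A_nv = 560.5 kN; 0.6 F_y A_gv = 655.2 kN → shear rupture governs the shear term.
R_n = 560.5 + 1.0 × 450 × 284 / 1000 = 688.3 kN.
Design strength φR_n = 0.75 × 688.3 = 516 kN.

516 kN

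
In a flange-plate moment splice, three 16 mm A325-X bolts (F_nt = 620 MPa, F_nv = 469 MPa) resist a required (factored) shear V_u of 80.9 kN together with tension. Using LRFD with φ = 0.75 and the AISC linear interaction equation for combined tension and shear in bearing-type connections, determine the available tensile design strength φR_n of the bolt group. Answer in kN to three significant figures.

258 kN

A_b = π·16²/4 = 201.1 mm²; f_rv = 80.9 × 1000 / (3 × 201.1) = 134.1 MPa.
F'_nt = 1.3 F_nt − (F_nt / φF_nv) f_rv = 1.3·620 − (620/(0.75·469))·134.1 = 569.6 MPa, capped at F_nt → F'_nt = 569.6 MPa.
R_n = F'_nt · A_b · n = 569.6 × 201.1 × 3 / 1000 = 343.6 kN.
Design strength φR_n = 0.75 × 343.6 = 258 kN.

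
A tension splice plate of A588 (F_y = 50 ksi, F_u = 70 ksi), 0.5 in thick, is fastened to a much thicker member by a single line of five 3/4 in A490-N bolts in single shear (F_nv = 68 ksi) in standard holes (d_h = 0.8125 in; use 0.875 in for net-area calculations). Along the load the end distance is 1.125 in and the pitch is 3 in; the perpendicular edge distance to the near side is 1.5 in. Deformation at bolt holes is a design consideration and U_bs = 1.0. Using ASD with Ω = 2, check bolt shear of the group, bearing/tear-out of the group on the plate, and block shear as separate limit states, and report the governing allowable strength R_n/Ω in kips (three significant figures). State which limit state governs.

75.1 kips (bolt shear governs)

Bolt shear: A_b = π·0.75²/4 = 0.4418 in²; R_n = 68 × 0.4418 × 5 × 1 = 150.2 kips → 150.2 / 2 = 75.1 kips.
Bearing: edge l_c = 0.7188, r_n = 30.19 kips; interior l_c = 2.188, r_n = 63 kips; R_n = 30.19 + 4·63 = 282.2 kips → 141 kips.
Block shear: A_gv = 6.562, A_nv = 4.594, A_nt = 0.5312 in²; R_n = min(0.6F_uA_nv, 0.6F_yA_gv) + U_bs·F_u·A_nt = 230.1 kips → 115 kips.
Bolt shear governs: 75.1 kips.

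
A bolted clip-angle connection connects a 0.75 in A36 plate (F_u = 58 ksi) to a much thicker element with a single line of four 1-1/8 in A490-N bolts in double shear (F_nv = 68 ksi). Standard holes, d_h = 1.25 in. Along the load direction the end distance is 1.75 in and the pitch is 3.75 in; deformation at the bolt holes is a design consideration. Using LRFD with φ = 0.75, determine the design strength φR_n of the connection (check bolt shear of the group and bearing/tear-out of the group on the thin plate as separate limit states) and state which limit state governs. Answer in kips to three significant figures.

Bolt shear: A_b = π·1.125²/4 = 0.994 in²; R_n = 68 × 0.994 × 4 × 2 = 540.7 kips → 0.75 × 540.7 = 406 kips.
Bearing (1.2 l_c t F_u ≤ 2.4 d t F_u): upper limit = 2.4·1.125·0.75·58 = 117.4 kips.
  Edge l_c = 1.75 − 1.25/2 = 1.125 → r_n = 58.72 kips; interior l_c = 3.75 − 1.25 = 2.5 → r_n = 117.4 kips.
  R_n,bearing = 1·58.72 + 3·117.4 = 411.1 kips → 0.75 × 411.1 = 308 kips.
Bearing governs: 308 kips.

308 kips (bearing governs)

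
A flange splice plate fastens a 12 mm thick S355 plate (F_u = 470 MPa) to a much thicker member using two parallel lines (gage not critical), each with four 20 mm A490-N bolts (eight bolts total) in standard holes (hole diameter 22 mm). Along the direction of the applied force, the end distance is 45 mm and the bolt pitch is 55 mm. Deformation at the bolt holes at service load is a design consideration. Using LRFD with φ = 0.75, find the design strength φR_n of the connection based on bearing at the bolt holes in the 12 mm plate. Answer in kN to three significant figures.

1350 kN

Per bolt r_n = 1.2 l_c t F_u ≤ 2.4 d t F_u; upper limit = 2.4 × 20 × 12 × 470 / 1000 = 270.7 kN.
Edge bolt: l_c = 45 − 22/2 = 34 mm → 1.2 × 34 × 12 × 470 / 1000 = 230.1 → r_n = 230.1 kN.
Interior bolts: l_c = 55 − 22 = 33 mm → 1.2 × 33 × 12 × 470 / 1000 = 223.3 → r_n = 223.3 kN.
R_n = 2 × 230.1 + 6 × 223.3 = 1800 kN.
Design strength φR_n = 0.75 × 1800 = 1350 kN.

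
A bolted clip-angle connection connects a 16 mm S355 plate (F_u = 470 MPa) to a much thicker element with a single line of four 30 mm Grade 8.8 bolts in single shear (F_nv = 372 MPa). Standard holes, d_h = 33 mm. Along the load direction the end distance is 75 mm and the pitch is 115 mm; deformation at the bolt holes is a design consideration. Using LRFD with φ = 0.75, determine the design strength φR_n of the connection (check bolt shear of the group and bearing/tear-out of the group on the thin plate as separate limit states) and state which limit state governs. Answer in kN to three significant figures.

789 kN (bolt shear governs)

Bolt shear: A_b = π·30²/4 = 706.9 mm²; R_n = 372 × 706.9 × 4 × 1 / 1000 = 1052 kN → 0.75 × 1052 = 789 kN.
Bearing (1.2 l_c t F_u ≤ 2.4 d t F_u): upper limit = 2.4·30·16·470 / 1000 = 541.4 kN.
  Edge l_c = 75 − 33/2 = 58.5 → r_n = 527.9 kN; interior l_c = 115 − 33 = 82 → r_n = 541.4 kN.
  R_n,bearing = 1·527.9 + 3·541.4 = 2152 kN → 0.75 × 2152 = 1610 kN.
Bolt shear governs: 789 kN.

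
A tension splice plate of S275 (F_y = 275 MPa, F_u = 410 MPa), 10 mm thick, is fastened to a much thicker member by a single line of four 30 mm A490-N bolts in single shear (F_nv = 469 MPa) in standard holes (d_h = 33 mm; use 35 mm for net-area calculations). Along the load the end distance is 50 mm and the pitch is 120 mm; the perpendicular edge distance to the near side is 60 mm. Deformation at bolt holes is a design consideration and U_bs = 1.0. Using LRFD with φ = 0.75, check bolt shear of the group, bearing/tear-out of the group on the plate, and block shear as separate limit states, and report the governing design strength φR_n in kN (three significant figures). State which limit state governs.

638 kN (block shear governs)

Bolt shear: A_b = π·30²/4 = 706.9 mm²; R_n = 469 × 706.9 × 4 × 1 / 1000 = 1326 kN → 0.75 × 1326 = 995 kN.
Bearing: edge l_c = 33.5, r_n = 164.8 kN; interior l_c = 87, r_n = 295.2 kN; R_n = 164.8 + 3·295.2 = 1050 kN → 788 kN.
Block shear: A_gv = 4100, A_nv = 2875, A_nt = 425 mm²; R_n = min(0.6F_uA_nv, 0.6F_yA_gv) + U_bs·F_u·A_nt = 850.8 kN → 638 kN.
Block shear governs: 638 kN.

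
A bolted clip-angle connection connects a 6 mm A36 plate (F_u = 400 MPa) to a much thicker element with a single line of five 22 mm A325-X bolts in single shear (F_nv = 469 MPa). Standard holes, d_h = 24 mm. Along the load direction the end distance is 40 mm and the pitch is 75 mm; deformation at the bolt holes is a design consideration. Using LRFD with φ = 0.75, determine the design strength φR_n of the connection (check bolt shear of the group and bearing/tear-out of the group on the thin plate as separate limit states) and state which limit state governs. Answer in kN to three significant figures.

Bolt shear: A_b = π·22²/4 = 380.1 mm²; R_n = 469 × 380.1 × 5 × 1 / 1000 = 891.4 kN → 0.75 × 891.4 = 669 kN.
Bearing (1.2 l_c t F_u ≤ 2.4 d t F_u): upper limit = 2.4·22·6·400 / 1000 = 126.7 kN.
  Edge l_c = 40 − 24/2 = 28 → r_n = 80.64 kN; interior l_c = 75 − 24 = 51 → r_n = 126.7 kN.
  R_n,bearing = 1·80.64 + 4·126.7 = 587.5 kN → 0.75 × 587.5 = 441 kN.
Bearing governs: 441 kN.

441 kN (bearing governs)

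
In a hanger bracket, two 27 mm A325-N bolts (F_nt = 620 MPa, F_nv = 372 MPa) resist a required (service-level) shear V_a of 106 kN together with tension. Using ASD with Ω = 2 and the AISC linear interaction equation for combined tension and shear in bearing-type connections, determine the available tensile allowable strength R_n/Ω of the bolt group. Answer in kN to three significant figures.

A_b = π·27²/4 = 572.6 mm²; f_rv = 106 × 1000 / (2 × 572.6) = 92.57 MPa.
F'_nt = 1.3 F_nt − (Ω F_nt / F_nv) f_rv = 1.3·620 − (2·620/372)·92.57 = 497.4 MPa, capped at F_nt → F'_nt = 497.4 MPa.
R_n = F'_nt · A_b · n = 497.4 × 572.6 × 2 / 1000 = 569.6 kN.
Allowable strength R_n/Ω = 569.6 / 2 = 285 kN.

285 kN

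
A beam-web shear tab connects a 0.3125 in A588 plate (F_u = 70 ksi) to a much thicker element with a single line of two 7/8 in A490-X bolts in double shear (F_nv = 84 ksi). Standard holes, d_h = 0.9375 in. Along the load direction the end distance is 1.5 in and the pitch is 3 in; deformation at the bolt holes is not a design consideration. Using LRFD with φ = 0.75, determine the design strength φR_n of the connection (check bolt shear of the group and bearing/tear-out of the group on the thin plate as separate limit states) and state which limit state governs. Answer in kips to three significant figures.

68.4 kips (bearing governs)

Bolt shear: A_b = π·0.875²/4 = 0.6013 in²; R_n = 84 × 0.6013 × 2 × 2 = 202 kips → 0.75 × 202 = 152 kips.
Bearing (1.5 l_c t F_u ≤ 3.0 d t F_u): upper limit = 3.0·0.875·0.3125·70 = 57.42 kips.
  Edge l_c = 1.5 − 0.9375/2 = 1.031 → r_n = 33.84 kips; interior l_c = 3 − 0.9375 = 2.062 → r_n = 57.42 kips.
  R_n,bearing = 1·33.84 + 1·57.42 = 91.26 kips → 0.75 × 91.26 = 68.4 kips.
Bearing governs: 68.4 kips.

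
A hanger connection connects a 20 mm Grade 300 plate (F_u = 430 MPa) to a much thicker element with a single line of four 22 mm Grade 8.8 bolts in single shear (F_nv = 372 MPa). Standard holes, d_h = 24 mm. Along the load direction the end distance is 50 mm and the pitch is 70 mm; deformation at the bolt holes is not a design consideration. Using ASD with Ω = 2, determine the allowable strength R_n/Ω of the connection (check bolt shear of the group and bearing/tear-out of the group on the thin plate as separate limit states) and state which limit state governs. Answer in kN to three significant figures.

Bolt shear: A_b = π·22²/4 = 380.1 mm²; R_n = 372 × 380.1 × 4 × 1 / 1000 = 565.6 kN → 565.6 / 2 = 283 kN.
Bearing (1.5 l_c t F_u ≤ 3.0 d t F_u): upper limit = 3.0·22·20·430 / 1000 = 567.6 kN.
  Edge l_c = 50 − 24/2 = 38 → r_n = 490.2 kN; interior l_c = 70 − 24 = 46 → r_n = 567.6 kN.
  R_n,bearing = 1·490.2 + 3·567.6 = 2193 kN → 2193 / 2 = 1100 kN.
Bolt shear governs: 283 kN.

283 kN (bolt shear governs)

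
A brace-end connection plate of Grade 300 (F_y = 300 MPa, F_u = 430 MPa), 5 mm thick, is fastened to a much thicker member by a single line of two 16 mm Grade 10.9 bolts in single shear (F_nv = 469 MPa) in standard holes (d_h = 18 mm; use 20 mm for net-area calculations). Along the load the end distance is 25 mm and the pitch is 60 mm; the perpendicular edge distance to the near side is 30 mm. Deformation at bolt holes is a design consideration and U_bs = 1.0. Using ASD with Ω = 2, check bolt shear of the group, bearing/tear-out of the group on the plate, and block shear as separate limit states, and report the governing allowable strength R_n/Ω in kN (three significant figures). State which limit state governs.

57 kN (block shear governs)

Bolt shear: A_b = π·16²/4 = 201.1 mm²; R_n = 469 × 201.1 × 2 × 1 / 1000 = 188.6 kN → 188.6 / 2 = 94.3 kN.
Bearing: edge l_c = 16, r_n = 41.28 kN; interior l_c = 42, r_n = 82.56 kN; R_n = 41.28 + 1·82.56 = 123.8 kN → 61.9 kN.
Block shear: A_gv = 425, A_nv = 275, A_nt = 100 mm²; R_n = min(0.6F_uA_nv, 0.6F_yA_gv) + U_bs·F_u·A_nt = 114 kN → 57 kN.
Block shear governs: 57 kN.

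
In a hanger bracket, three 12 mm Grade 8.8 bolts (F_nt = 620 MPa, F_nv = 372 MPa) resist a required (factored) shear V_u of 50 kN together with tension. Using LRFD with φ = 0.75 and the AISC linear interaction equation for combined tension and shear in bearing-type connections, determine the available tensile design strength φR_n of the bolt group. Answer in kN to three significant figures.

122 kN

A_b = π·12²/4 = 113.1 mm²; f_rv = 50 × 1000 / (3 × 113.1) = 147.4 MPa.
F'_nt = 1.3 F_nt − (F_nt / φF_nv) f_rv = 1.3·620 − (620/(0.75·372))·147.4 = 478.5 MPa, capped at F_nt → F'_nt = 478.5 MPa.
R_n = F'_nt · A_b · n = 478.5 × 113.1 × 3 / 1000 = 162.4 kN.
Design strength φR_n = 0.75 × 162.4 = 122 kN.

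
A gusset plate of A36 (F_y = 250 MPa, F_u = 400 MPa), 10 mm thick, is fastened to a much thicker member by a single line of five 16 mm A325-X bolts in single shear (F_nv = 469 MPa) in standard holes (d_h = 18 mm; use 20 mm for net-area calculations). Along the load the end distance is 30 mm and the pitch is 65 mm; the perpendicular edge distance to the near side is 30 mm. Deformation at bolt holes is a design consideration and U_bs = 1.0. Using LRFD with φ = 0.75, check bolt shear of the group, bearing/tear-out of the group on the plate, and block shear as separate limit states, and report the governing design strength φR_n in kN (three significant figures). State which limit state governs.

Bolt shear: A_b = π·16²/4 = 201.1 mm²; R_n = 469 × 201.1 × 5 × 1 / 1000 = 471.5 kN → 0.75 × 471.5 = 354 kN.
Bearing: edge l_c = 21, r_n = 100.8 kN; interior l_c = 47, r_n = 153.6 kN; R_n = 100.8 + 4·153.6 = 715.2 kN → 536 kN.
Block shear: A_gv = 2900, A_nv = 2000, A_nt = 200 mm²; R_n = min(0.6F_uA_nv, 0.6F_yA_gv) + U_bs·F_u·A_nt = 515 kN → 386 kN.
Bolt shear governs: 354 kN.

354 kN (bolt shear governs)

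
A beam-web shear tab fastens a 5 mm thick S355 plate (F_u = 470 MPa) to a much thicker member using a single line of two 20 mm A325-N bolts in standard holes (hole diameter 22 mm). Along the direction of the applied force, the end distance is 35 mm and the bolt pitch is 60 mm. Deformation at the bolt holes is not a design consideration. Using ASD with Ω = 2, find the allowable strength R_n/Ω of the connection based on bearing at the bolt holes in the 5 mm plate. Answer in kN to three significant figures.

Per bolt r_n = 1.5 l_c t F_u ≤ 3.0 d t F_u; upper limit = 3.0 × 20 × 5 × 470 / 1000 = 141 kN.
Edge bolt: l_c = 35 − 22/2 = 24 mm → 1.5 × 24 × 5 × 470 / 1000 = 84.6 → r_n = 84.6 kN.
Interior bolts: l_c = 60 − 22 = 38 mm → 1.5 × 38 × 5 × 470 / 1000 = 133.9 → r_n = 133.9 kN.
R_n = 1 × 84.6 + 1 × 133.9 = 218.6 kN.
Allowable strength R_n/Ω = 218.6 / 2 = 109 kN.

109 kN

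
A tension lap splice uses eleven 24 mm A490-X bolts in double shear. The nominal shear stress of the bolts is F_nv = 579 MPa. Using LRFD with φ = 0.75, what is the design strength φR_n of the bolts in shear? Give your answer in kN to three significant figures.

A_b = π × 24² / 4 = 452.4 mm².
R_n = F_nv · A_b · n · n_s = 579 × 452.4 × 11 × 2 / 1000 = 5763 kN.
Design strength φR_n = 0.75 × 5763 = 4320 kN.

4320 kN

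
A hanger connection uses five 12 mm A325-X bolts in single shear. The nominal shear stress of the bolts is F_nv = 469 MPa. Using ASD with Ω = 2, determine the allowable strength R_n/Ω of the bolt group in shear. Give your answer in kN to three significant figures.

A_b = π × 12² / 4 = 113.1 mm².
R_n = F_nv · A_b · n · n_s = 469 × 113.1 × 5 × 1 / 1000 = 265.2 kN.
Allowable strength R_n/Ω = 265.2 / 2 = 133 kN.

133 kN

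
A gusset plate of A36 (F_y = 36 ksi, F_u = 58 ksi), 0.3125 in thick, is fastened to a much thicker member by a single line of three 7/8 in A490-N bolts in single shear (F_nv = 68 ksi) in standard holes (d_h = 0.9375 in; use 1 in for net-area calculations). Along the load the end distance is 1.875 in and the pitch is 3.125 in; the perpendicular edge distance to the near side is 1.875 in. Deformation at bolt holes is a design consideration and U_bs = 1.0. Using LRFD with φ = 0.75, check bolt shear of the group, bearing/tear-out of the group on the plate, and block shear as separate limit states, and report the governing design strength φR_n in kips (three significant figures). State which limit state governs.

59.8 kips (block shear governs)

Bolt shear: A_b = π·0.875²/4 = 0.6013 in²; R_n = 68 × 0.6013 × 3 × 1 = 122.7 kips → 0.75 × 122.7 = 92 kips.
Bearing: edge l_c = 1.406, r_n = 30.59 kips; interior l_c = 2.188, r_n = 38.06 kips; R_n = 30.59 + 2·38.06 = 106.7 kips → 80 kips.
Block shear: A_gv = 2.539, A_nv = 1.758, A_nt = 0.4297 in²; R_n = min(0.6F_uA_nv, 0.6F_yA_gv) + U_bs·F_u·A_nt = 79.77 kips → 59.8 kips.
Block shear governs: 59.8 kips.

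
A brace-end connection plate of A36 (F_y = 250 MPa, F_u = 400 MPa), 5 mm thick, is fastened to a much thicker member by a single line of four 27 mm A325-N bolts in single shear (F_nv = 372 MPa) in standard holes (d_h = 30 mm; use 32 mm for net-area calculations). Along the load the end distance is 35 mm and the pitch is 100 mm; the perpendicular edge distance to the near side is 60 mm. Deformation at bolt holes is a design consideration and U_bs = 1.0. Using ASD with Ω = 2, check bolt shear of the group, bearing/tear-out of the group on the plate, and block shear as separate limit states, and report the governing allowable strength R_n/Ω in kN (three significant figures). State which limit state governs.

Bolt shear: A_b = π·27²/4 = 572.6 mm²; R_n = 372 × 572.6 × 4 × 1 / 1000 = 852 kN → 852 / 2 = 426 kN.
Bearing: edge l_c = 20, r_n = 48 kN; interior l_c = 70, r_n = 129.6 kN; R_n = 48 + 3·129.6 = 436.8 kN → 218 kN.
Block shear: A_gv = 1675, A_nv = 1115, A_nt = 220 mm²; R_n = min(0.6F_uA_nv, 0.6F_yA_gv) + U_bs·F_u·A_nt = 339.2 kN → 170 kN.
Block shear governs: 170 kN.

170 kN (block shear governs)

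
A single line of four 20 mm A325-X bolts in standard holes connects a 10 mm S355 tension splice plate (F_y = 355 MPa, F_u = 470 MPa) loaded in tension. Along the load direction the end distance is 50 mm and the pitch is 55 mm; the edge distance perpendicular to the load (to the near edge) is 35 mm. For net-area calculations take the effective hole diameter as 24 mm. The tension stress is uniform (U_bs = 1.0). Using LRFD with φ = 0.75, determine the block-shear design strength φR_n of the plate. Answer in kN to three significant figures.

Shear plane L_v = 50 + 3·55 = 215 mm; A_gv = 215 × 10 = 2150 mm².
A_nv = (215 − 3.5·24) × 10 = 1310 mm².
A_nt = (35 − 0.5·24) × 10 = 230 mm².
0.6 F_u A_nv = 369.4 kN; 0.6 F_y A_gv = 457.9 kN → shear rupture governs the shear term.
R_n = 369.4 + 1.0 × 470 × 230 / 1000 = 477.5 kN.
Design strength φR_n = 0.75 × 477.5 = 358 kN.

358 kN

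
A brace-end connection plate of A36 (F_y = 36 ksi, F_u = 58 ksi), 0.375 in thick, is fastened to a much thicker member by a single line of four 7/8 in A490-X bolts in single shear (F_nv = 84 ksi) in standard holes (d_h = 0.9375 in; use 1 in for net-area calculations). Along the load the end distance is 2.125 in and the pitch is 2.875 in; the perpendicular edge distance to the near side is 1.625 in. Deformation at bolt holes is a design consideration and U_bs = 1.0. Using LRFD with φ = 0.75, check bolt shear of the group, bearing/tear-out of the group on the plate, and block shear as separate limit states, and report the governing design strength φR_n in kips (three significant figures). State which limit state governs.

Bolt shear: A_b = π·0.875²/4 = 0.6013 in²; R_n = 84 × 0.6013 × 4 × 1 = 202 kips → 0.75 × 202 = 152 kips.
Bearing: edge l_c = 1.656, r_n = 43.23 kips; interior l_c = 1.938, r_n = 45.68 kips; R_n = 43.23 + 3·45.68 = 180.3 kips → 135 kips.
Block shear: A_gv = 4.031, A_nv = 2.719, A_nt = 0.4219 in²; R_n = min(0.6F_uA_nv, 0.6F_yA_gv) + U_bs·F_u·A_nt = 111.5 kips → 83.7 kips.
Block shear governs: 83.7 kips.

83.7 kips (block shear governs)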